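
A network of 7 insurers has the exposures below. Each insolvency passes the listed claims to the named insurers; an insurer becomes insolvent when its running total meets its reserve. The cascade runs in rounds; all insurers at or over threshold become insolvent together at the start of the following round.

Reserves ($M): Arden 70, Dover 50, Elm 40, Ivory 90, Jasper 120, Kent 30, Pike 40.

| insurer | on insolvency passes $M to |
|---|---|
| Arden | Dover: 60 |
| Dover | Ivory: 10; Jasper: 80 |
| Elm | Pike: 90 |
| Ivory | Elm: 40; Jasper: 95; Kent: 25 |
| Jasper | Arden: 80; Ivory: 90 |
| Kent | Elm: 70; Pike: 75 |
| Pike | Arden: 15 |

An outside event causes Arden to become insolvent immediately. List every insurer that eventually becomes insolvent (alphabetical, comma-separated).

Arden, Dover

Round 1 — Arden becomes insolvent (initial).
  Dover: +60 → 60 ≥ 50
Round 2 — Dover becomes insolvent.
  Ivory: +10 → 10 < 90
  Jasper: +80 → 80 < 120
No further insolvencies.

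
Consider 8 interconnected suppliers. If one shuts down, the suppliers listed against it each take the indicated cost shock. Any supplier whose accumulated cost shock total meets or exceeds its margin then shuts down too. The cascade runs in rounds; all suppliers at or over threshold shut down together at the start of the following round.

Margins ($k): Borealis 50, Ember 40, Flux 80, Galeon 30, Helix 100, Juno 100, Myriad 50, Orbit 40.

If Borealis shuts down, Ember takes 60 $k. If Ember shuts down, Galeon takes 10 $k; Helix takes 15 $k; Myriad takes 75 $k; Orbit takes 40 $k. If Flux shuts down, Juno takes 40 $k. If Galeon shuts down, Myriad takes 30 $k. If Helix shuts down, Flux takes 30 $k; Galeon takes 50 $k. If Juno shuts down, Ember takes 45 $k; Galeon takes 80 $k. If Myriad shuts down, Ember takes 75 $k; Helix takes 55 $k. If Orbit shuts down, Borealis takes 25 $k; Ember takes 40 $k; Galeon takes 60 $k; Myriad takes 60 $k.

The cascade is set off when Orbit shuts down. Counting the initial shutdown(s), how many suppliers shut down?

Round 1 — Orbit shuts down (initial).
  Borealis: +25 → 25 < 50
  Ember: +40 → 40 ≥ 40
  Galeon: +60 → 60 ≥ 30
  Myriad: +60 → 60 ≥ 50
Round 2 — Ember, Galeon, Myriad shut down.
  Helix: +15+55 → 70 < 100
No further shutdowns.

4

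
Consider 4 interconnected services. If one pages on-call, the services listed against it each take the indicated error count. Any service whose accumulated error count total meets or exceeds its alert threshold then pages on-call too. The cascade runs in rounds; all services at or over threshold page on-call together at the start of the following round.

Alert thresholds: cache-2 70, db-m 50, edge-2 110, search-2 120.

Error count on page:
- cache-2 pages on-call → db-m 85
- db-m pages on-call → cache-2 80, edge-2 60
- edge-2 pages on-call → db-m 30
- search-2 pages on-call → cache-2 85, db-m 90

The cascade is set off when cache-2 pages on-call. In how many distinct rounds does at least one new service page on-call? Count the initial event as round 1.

2

Round 1 — cache-2 pages on-call (initial).
  db-m: +85 → 85 ≥ 50
Round 2 — db-m pages on-call.
  edge-2: +60 → 60 < 110
No further pages.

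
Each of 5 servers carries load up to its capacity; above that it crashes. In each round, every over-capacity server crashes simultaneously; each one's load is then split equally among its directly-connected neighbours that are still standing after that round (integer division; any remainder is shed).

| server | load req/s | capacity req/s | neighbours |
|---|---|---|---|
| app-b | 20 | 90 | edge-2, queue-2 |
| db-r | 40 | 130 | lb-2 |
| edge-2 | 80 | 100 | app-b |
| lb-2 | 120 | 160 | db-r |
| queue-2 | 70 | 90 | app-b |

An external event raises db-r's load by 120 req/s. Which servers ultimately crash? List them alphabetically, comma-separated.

db-r, lb-2

Round 1 — db-r at 160 > 130. db-r crashes.
  db-r sheds 160 req/s to lb-2: 160 each.
    lb-2: 120+160 = 280 > 160
Round 2 — lb-2 crashes.
  lb-2 sheds 280 req/s: no online neighbours, lost.
No further crashes.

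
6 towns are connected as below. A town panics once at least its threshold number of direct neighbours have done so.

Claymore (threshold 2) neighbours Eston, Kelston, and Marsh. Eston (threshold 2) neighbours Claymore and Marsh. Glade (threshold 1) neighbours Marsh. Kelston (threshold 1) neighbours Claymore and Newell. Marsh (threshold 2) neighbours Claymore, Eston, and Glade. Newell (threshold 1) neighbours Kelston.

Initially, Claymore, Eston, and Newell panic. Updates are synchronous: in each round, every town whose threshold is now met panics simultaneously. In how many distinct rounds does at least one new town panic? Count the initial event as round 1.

3

Round 1 — Claymore, Eston, Newell panic (initial).
Round 2 — checking thresholds:
  Kelston: 2 of 2 neighbours ≥ 1, panics.
  Marsh: 2 of 3 neighbours ≥ 2, panics.
Round 3 — checking thresholds:
  Glade: 1 of 1 neighbours ≥ 1, panics.
Round 4 — no new panics; cascade stops.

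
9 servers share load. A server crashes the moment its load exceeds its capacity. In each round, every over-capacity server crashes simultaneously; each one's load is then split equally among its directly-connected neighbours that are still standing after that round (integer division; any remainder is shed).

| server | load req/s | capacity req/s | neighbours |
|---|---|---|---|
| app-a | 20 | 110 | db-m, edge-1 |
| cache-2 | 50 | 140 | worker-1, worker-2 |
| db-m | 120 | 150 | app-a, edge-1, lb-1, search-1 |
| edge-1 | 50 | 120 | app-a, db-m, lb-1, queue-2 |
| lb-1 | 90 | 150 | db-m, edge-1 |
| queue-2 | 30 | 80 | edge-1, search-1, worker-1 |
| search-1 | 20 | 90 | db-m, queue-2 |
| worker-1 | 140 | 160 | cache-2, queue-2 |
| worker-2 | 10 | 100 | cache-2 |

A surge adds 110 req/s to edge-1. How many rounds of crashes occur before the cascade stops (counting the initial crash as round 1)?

3

Round 1 — edge-1 at 160 > 120. edge-1 crashes.
  edge-1 sheds 160 req/s to app-a, db-m, lb-1, queue-2: 40 each.
    app-a: 20+40 = 60 ≤ 110
    db-m: 120+40 = 160 > 150
    lb-1: 90+40 = 130 ≤ 150
    queue-2: 30+40 = 70 ≤ 80
Round 2 — db-m crashes.
  db-m sheds 160 req/s to app-a, lb-1, search-1: 53 each (1 lost).
    app-a: 60+53 = 113 > 110
    lb-1: 130+53 = 183 > 150
    search-1: 20+53 = 73 ≤ 90
Round 3 — app-a, lb-1 crash.
  app-a sheds 113 req/s: no online neighbours, lost.
  lb-1 sheds 183 req/s: no online neighbours, lost.
No further crashes.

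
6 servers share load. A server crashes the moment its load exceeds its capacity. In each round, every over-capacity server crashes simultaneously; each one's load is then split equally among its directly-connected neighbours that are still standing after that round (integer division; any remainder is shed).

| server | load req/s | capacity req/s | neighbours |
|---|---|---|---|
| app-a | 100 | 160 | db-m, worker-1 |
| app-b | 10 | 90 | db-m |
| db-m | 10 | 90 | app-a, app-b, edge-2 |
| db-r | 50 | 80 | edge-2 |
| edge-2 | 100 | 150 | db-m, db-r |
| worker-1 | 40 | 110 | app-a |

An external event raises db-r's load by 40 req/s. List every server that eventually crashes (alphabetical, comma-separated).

app-a, app-b, db-m, db-r, edge-2, worker-1

Round 1 — db-r at 90 > 80. db-r crashes.
  db-r sheds 90 req/s to edge-2: 90 each.
    edge-2: 100+90 = 190 > 150
Round 2 — edge-2 crashes.
  edge-2 sheds 190 req/s to db-m: 190 each.
    db-m: 10+190 = 200 > 90
Round 3 — db-m crashes.
  db-m sheds 200 req/s to app-a, app-b: 100 each.
    app-a: 100+100 = 200 > 160
    app-b: 10+100 = 110 > 90
Round 4 — app-a, app-b crash.
  app-a sheds 200 req/s to worker-1: 200 each.
    worker-1: 40+200 = 240 > 110
  app-b sheds 110 req/s: no online neighbours, lost.
Round 5 — worker-1 crashes.
  worker-1 sheds 240 req/s: no online neighbours, lost.
No further crashes.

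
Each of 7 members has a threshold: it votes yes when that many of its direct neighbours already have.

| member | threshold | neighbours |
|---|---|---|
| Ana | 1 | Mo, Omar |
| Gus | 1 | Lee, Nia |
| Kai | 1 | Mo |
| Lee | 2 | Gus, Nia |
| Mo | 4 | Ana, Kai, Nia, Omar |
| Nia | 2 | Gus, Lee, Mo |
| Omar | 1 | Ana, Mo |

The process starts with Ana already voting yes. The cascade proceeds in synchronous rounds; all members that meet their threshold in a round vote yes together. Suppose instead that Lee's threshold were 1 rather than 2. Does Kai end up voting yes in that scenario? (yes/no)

no

With Lee's threshold at 1:
Round 1 — Ana votes yes (initial).
Round 2 — checking thresholds:
  Mo: 1 of 4 neighbours < 4, holds.
  Omar: 1 of 2 neighbours ≥ 1, votes yes.
Round 3 — no new yes votes; cascade stops.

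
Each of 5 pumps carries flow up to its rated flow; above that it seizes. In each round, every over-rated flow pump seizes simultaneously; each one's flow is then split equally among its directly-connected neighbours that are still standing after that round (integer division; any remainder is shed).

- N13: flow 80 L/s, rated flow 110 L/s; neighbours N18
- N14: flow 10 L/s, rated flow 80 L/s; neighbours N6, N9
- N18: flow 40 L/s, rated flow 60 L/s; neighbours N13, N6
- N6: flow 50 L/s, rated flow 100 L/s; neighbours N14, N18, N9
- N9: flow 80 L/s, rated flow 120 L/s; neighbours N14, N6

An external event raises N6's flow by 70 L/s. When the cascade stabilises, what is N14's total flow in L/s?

50

Round 1 — N6 at 120 > 100. N6 seizes.
  N6 sheds 120 L/s to N14, N18, N9: 40 each.
    N14: 10+40 = 50 ≤ 80
    N18: 40+40 = 80 > 60
    N9: 80+40 = 120 ≤ 120
Round 2 — N18 seizes.
  N18 sheds 80 L/s to N13: 80 each.
    N13: 80+80 = 160 > 110
Round 3 — N13 seizes.
  N13 sheds 160 L/s: no online neighbours, lost.
No further seizures.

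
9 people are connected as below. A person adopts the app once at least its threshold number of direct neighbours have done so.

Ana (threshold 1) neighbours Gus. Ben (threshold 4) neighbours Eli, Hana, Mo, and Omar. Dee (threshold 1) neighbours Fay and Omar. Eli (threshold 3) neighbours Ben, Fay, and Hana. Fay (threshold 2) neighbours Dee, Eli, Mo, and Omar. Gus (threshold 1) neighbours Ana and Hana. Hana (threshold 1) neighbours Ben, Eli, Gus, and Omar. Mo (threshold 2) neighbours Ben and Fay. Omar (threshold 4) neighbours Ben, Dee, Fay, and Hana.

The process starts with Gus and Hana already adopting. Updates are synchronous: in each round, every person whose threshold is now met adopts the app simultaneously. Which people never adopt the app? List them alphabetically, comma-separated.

Ben, Dee, Eli, Fay, Mo, Omar

Round 1 — Gus, Hana adopt the app (initial).
Round 2 — checking thresholds:
  Ana: 1 of 1 neighbours ≥ 1, adopts the app.
  Ben: 1 of 4 neighbours < 4, not yet.
  Eli: 1 of 3 neighbours < 3, not yet.
  Omar: 1 of 4 neighbours < 4, not yet.
Round 3 — no new adoptions; cascade stops.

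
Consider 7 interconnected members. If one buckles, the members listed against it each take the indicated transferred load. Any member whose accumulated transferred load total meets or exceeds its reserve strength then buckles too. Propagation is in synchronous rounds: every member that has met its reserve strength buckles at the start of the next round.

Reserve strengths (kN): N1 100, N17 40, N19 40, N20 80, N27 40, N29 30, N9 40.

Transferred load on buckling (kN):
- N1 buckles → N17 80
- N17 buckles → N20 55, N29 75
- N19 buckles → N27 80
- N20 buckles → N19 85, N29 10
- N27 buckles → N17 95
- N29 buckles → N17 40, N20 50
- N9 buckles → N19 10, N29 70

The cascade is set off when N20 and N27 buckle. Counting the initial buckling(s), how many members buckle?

Round 1 — N20, N27 buckle (initial).
  N17: +95 → 95 ≥ 40
  N19: +85 → 85 ≥ 40
  N29: +10 → 10 < 30
Round 2 — N17, N19 buckle.
  N29: +75 → 85 ≥ 30
Round 3 — N29 buckles.
No further bucklings.

5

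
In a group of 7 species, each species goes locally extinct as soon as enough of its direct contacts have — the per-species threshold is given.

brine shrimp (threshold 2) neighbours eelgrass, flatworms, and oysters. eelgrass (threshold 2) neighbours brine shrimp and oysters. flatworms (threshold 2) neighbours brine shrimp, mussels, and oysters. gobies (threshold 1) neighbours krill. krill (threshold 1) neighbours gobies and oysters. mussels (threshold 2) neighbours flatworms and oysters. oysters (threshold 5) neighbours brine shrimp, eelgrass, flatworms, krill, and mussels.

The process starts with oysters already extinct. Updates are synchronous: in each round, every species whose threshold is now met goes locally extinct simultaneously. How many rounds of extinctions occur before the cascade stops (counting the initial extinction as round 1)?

Round 1 — oysters goes locally extinct (initial).
Round 2 — checking thresholds:
  brine shrimp: 1 of 3 neighbours < 2, below threshold.
  eelgrass: 1 of 2 neighbours < 2, below threshold.
  flatworms: 1 of 3 neighbours < 2, below threshold.
  krill: 1 of 2 neighbours ≥ 1, goes locally extinct.
  mussels: 1 of 2 neighbours < 2, below threshold.
Round 3 — checking thresholds:
  brine shrimp: 1 of 3 neighbours < 2, below threshold.
  eelgrass: 1 of 2 neighbours < 2, below threshold.
  flatworms: 1 of 3 neighbours < 2, below threshold.
  gobies: 1 of 1 neighbours ≥ 1, goes locally extinct.
  mussels: 1 of 2 neighbours < 2, below threshold.
Round 4 — no new extinctions; cascade stops.

3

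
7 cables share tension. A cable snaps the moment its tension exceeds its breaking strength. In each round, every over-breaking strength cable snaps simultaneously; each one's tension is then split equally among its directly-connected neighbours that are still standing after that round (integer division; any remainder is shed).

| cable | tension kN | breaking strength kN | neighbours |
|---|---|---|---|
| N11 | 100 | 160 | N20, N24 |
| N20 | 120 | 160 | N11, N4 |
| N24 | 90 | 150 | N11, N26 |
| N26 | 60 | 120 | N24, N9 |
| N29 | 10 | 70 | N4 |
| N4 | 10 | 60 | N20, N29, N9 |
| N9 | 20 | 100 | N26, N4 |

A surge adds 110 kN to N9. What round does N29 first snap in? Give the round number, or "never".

Round 1 — N9 at 130 > 100. N9 snaps.
  N9 sheds 130 kN to N26, N4: 65 each.
    N26: 60+65 = 125 > 120
    N4: 10+65 = 75 > 60
Round 2 — N26, N4 snap.
  N26 sheds 125 kN to N24: 125 each.
    N24: 90+125 = 215 > 150
  N4 sheds 75 kN to N20, N29: 37 each (1 lost).
    N20: 120+37 = 157 ≤ 160
    N29: 10+37 = 47 ≤ 70
Round 3 — N24 snaps.
  N24 sheds 215 kN to N11: 215 each.
    N11: 100+215 = 315 > 160
Round 4 — N11 snaps.
  N11 sheds 315 kN to N20: 315 each.
    N20: 157+315 = 472 > 160
Round 5 — N20 snaps.
  N20 sheds 472 kN: no online neighbours, lost.
No further breaks.

never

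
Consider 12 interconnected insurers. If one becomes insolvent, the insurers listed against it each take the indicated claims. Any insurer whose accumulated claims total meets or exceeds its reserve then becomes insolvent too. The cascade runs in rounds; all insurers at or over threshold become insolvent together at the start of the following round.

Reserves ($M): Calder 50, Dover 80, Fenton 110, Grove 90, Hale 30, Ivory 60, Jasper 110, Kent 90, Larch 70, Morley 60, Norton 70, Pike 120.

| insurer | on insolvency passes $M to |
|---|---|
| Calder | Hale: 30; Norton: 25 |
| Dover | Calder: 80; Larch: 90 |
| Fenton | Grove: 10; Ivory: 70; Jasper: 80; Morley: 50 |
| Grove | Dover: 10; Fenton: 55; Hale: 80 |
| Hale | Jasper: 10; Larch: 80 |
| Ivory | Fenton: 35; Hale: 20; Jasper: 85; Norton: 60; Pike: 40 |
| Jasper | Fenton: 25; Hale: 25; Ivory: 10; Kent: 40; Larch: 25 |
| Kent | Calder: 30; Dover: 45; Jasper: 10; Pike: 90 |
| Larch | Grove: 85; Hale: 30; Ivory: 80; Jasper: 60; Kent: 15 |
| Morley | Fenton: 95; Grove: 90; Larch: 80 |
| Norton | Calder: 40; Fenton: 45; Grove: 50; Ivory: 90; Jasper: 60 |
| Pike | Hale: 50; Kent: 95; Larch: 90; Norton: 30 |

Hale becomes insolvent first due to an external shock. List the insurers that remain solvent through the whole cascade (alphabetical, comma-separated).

Calder, Dover, Fenton, Grove, Kent, Morley, Norton, Pike

Round 1 — Hale becomes insolvent (initial).
  Jasper: +10 → 10 < 110
  Larch: +80 → 80 ≥ 70
Round 2 — Larch becomes insolvent.
  Grove: +85 → 85 < 90
  Ivory: +80 → 80 ≥ 60
  Jasper: +60 → 70 < 110
  Kent: +15 → 15 < 90
Round 3 — Ivory becomes insolvent.
  Fenton: +35 → 35 < 110
  Jasper: +85 → 155 ≥ 110
  Norton: +60 → 60 < 70
  Pike: +40 → 40 < 120
Round 4 — Jasper becomes insolvent.
  Fenton: +25 → 60 < 110
  Kent: +40 → 55 < 90
No further insolvencies.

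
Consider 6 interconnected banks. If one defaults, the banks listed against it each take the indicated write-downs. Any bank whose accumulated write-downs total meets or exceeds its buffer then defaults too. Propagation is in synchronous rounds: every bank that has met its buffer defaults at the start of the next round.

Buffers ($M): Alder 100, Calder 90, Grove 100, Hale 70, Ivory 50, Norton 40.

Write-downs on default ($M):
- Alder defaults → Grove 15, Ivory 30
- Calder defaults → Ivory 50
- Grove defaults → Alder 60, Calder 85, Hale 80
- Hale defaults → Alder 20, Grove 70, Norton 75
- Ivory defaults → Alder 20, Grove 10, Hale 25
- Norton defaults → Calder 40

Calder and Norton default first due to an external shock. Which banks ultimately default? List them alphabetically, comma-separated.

Round 1 — Calder, Norton default (initial).
  Ivory: +50 → 50 ≥ 50
Round 2 — Ivory defaults.
  Alder: +20 → 20 < 100
  Grove: +10 → 10 < 100
  Hale: +25 → 25 < 70
No further defaults.

Calder, Ivory, Norton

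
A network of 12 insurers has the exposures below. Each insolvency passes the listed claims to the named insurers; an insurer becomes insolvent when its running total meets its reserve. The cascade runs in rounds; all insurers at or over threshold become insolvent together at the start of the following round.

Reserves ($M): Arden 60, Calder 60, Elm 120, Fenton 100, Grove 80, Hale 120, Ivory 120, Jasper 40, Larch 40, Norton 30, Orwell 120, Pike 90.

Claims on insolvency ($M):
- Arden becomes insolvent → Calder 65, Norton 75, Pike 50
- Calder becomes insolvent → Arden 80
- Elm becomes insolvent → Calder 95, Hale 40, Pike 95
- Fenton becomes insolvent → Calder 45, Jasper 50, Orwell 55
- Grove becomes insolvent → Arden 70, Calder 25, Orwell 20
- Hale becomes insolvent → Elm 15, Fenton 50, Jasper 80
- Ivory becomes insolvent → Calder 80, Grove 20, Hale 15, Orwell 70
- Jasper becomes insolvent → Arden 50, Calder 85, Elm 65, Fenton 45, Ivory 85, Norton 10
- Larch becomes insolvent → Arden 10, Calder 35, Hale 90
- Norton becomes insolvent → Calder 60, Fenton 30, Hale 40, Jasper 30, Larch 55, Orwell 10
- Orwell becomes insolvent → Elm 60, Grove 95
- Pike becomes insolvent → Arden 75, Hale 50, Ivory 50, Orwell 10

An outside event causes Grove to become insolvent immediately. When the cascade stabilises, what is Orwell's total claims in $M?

Round 1 — Grove becomes insolvent (initial).
  Arden: +70 → 70 ≥ 60
  Calder: +25 → 25 < 60
  Orwell: +20 → 20 < 120
Round 2 — Arden becomes insolvent.
  Calder: +65 → 90 ≥ 60
  Norton: +75 → 75 ≥ 30
  Pike: +50 → 50 < 90
Round 3 — Calder, Norton become insolvent.
  Fenton: +30 → 30 < 100
  Hale: +40 → 40 < 120
  Jasper: +30 → 30 < 40
  Larch: +55 → 55 ≥ 40
  Orwell: +10 → 30 < 120
Round 4 — Larch becomes insolvent.
  Hale: +90 → 130 ≥ 120
Round 5 — Hale becomes insolvent.
  Elm: +15 → 15 < 120
  Fenton: +50 → 80 < 100
  Jasper: +80 → 110 ≥ 40
Round 6 — Jasper becomes insolvent.
  Elm: +65 → 80 < 120
  Fenton: +45 → 125 ≥ 100
  Ivory: +85 → 85 < 120
Round 7 — Fenton becomes insolvent.
  Orwell: +55 → 85 < 120
No further insolvencies.

85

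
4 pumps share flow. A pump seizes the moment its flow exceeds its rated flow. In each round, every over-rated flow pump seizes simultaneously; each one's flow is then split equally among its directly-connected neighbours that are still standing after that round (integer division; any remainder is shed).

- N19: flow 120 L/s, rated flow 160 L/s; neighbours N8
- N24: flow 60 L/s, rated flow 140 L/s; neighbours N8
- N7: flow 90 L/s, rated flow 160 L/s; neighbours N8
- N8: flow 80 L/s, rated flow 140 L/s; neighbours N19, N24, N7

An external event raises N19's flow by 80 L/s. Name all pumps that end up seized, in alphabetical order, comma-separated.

N19, N24, N7, N8

Round 1 — N19 at 200 > 160. N19 seizes.
  N19 sheds 200 L/s to N8: 200 each.
    N8: 80+200 = 280 > 140
Round 2 — N8 seizes.
  N8 sheds 280 L/s to N24, N7: 140 each.
    N24: 60+140 = 200 > 140
    N7: 90+140 = 230 > 160
Round 3 — N24, N7 seize.
  N24 sheds 200 L/s: no online neighbours, lost.
  N7 sheds 230 L/s: no online neighbours, lost.
No further seizures.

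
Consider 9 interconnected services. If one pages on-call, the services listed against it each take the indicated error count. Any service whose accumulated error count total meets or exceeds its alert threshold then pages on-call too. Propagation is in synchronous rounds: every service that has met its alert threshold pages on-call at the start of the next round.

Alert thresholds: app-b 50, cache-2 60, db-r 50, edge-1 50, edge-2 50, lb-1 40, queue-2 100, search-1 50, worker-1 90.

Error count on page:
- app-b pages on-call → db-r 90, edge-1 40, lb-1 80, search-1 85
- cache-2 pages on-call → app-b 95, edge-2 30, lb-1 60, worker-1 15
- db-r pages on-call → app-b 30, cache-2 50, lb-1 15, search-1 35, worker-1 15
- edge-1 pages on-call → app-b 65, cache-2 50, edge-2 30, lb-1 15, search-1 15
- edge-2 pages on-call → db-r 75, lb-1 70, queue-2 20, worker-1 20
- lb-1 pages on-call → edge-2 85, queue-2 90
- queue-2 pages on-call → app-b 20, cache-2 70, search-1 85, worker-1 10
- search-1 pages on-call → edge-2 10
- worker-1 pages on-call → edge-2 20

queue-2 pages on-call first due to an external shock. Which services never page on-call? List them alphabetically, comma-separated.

edge-1, worker-1

Round 1 — queue-2 pages on-call (initial).
  app-b: +20 → 20 < 50
  cache-2: +70 → 70 ≥ 60
  search-1: +85 → 85 ≥ 50
  worker-1: +10 → 10 < 90
Round 2 — cache-2, search-1 page on-call.
  app-b: +95 → 115 ≥ 50
  edge-2: +30+10 → 40 < 50
  lb-1: +60 → 60 ≥ 40
  worker-1: +15 → 25 < 90
Round 3 — app-b, lb-1 page on-call.
  db-r: +90 → 90 ≥ 50
  edge-1: +40 → 40 < 50
  edge-2: +85 → 125 ≥ 50
Round 4 — db-r, edge-2 page on-call.
  worker-1: +15+20 → 60 < 90
No further pages.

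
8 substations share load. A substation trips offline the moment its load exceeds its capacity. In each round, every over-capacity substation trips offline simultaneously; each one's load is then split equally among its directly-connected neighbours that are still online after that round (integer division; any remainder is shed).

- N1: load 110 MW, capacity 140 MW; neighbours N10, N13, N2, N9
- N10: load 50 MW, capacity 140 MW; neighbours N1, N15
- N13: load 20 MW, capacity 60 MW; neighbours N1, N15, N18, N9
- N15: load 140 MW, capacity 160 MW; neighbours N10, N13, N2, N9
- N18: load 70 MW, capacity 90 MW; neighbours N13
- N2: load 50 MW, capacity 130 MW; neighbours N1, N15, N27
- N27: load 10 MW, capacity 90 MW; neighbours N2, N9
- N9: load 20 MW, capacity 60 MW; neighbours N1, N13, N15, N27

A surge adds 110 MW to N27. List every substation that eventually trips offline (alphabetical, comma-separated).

Round 1 — N27 at 120 > 90. N27 trips offline.
  N27 sheds 120 MW to N2, N9: 60 each.
    N2: 50+60 = 110 ≤ 130
    N9: 20+60 = 80 > 60
Round 2 — N9 trips offline.
  N9 sheds 80 MW to N1, N13, N15: 26 each (2 lost).
    N1: 110+26 = 136 ≤ 140
    N13: 20+26 = 46 ≤ 60
    N15: 140+26 = 166 > 160
Round 3 — N15 trips offline.
  N15 sheds 166 MW to N10, N13, N2: 55 each (1 lost).
    N10: 50+55 = 105 ≤ 140
    N13: 46+55 = 101 > 60
    N2: 110+55 = 165 > 130
Round 4 — N13, N2 trip offline.
  N13 sheds 101 MW to N1, N18: 50 each (1 lost).
    N1: 136+50 = 186 > 140
    N18: 70+50 = 120 > 90
  N2 sheds 165 MW to N1: 165 each.
    N1: 186+165 = 351 > 140
Round 5 — N1, N18 trip offline.
  N1 sheds 351 MW to N10: 351 each.
    N10: 105+351 = 456 > 140
  N18 sheds 120 MW: no online neighbours, lost.
Round 6 — N10 trips offline.
  N10 sheds 456 MW: no online neighbours, lost.
No further trips.

N1, N10, N13, N15, N18, N2, N27, N9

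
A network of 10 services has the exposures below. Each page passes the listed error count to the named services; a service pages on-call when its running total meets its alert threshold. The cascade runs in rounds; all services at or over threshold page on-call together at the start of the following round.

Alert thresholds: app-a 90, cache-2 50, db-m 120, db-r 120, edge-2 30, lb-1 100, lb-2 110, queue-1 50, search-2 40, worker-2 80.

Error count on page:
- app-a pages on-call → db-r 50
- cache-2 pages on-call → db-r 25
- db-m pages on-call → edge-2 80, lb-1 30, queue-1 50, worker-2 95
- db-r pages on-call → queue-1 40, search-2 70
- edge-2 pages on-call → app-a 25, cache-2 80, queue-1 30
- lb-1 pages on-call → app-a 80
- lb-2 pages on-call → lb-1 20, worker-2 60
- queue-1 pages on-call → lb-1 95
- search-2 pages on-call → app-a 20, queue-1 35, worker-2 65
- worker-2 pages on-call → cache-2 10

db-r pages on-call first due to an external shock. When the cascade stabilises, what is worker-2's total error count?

65

Round 1 — db-r pages on-call (initial).
  queue-1: +40 → 40 < 50
  search-2: +70 → 70 ≥ 40
Round 2 — search-2 pages on-call.
  app-a: +20 → 20 < 90
  queue-1: +35 → 75 ≥ 50
  worker-2: +65 → 65 < 80
Round 3 — queue-1 pages on-call.
  lb-1: +95 → 95 < 100
No further pages.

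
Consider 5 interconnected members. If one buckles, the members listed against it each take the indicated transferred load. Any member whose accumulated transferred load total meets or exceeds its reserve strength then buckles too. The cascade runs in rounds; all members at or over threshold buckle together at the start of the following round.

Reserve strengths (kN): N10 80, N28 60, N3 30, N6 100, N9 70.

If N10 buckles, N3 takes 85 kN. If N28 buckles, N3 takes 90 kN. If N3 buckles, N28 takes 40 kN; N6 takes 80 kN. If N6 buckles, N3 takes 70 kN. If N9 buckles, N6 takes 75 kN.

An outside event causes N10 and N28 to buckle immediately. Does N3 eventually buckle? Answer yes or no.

yes

Round 1 — N10, N28 buckle (initial).
  N3: +85+90 → 175 ≥ 30
Round 2 — N3 buckles.
  N6: +80 → 80 < 100
No further bucklings.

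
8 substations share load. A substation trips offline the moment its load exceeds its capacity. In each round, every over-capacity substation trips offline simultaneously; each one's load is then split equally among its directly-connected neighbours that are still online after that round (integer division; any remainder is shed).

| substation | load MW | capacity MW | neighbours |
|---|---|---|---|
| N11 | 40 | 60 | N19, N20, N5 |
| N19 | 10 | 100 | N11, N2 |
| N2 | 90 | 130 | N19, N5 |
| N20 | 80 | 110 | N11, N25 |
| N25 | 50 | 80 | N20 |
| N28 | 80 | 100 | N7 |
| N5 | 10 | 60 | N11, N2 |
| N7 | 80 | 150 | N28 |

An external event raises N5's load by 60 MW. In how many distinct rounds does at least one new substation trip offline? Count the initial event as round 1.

Round 1 — N5 at 70 > 60. N5 trips offline.
  N5 sheds 70 MW to N11, N2: 35 each.
    N11: 40+35 = 75 > 60
    N2: 90+35 = 125 ≤ 130
Round 2 — N11 trips offline.
  N11 sheds 75 MW to N19, N20: 37 each (1 lost).
    N19: 10+37 = 47 ≤ 100
    N20: 80+37 = 117 > 110
Round 3 — N20 trips offline.
  N20 sheds 117 MW to N25: 117 each.
    N25: 50+117 = 167 > 80
Round 4 — N25 trips offline.
  N25 sheds 167 MW: no online neighbours, lost.
No further trips.

4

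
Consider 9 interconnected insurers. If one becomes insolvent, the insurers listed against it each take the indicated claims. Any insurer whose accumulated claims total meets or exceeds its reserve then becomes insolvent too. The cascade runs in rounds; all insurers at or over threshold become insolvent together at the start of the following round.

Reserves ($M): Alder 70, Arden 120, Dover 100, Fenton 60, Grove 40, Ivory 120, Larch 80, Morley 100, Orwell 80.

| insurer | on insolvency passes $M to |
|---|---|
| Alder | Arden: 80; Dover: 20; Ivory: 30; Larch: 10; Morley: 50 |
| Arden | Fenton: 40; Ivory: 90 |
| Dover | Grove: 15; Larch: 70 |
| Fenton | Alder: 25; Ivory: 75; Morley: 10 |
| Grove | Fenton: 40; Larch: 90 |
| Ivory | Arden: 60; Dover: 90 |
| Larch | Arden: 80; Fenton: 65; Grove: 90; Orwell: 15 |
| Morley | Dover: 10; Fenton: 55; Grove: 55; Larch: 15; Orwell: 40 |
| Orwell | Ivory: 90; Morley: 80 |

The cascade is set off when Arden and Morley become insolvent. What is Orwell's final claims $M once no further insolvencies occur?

55

Round 1 — Arden, Morley become insolvent (initial).
  Dover: +10 → 10 < 100
  Fenton: +40+55 → 95 ≥ 60
  Grove: +55 → 55 ≥ 40
  Ivory: +90 → 90 < 120
  Larch: +15 → 15 < 80
  Orwell: +40 → 40 < 80
Round 2 — Fenton, Grove become insolvent.
  Alder: +25 → 25 < 70
  Ivory: +75 → 165 ≥ 120
  Larch: +90 → 105 ≥ 80
Round 3 — Ivory, Larch become insolvent.
  Dover: +90 → 100 ≥ 100
  Orwell: +15 → 55 < 80
Round 4 — Dover becomes insolvent.
No further insolvencies.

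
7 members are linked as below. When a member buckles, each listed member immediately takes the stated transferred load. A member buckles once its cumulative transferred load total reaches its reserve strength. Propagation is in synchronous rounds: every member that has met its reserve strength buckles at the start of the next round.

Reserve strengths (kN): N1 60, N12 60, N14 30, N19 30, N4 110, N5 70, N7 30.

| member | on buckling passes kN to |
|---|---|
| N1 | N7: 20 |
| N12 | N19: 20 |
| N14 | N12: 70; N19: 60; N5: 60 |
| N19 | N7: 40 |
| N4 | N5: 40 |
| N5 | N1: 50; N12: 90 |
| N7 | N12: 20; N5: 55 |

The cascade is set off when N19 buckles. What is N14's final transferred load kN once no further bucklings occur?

0

Round 1 — N19 buckles (initial).
  N7: +40 → 40 ≥ 30
Round 2 — N7 buckles.
  N12: +20 → 20 < 60
  N5: +55 → 55 < 70
No further bucklings.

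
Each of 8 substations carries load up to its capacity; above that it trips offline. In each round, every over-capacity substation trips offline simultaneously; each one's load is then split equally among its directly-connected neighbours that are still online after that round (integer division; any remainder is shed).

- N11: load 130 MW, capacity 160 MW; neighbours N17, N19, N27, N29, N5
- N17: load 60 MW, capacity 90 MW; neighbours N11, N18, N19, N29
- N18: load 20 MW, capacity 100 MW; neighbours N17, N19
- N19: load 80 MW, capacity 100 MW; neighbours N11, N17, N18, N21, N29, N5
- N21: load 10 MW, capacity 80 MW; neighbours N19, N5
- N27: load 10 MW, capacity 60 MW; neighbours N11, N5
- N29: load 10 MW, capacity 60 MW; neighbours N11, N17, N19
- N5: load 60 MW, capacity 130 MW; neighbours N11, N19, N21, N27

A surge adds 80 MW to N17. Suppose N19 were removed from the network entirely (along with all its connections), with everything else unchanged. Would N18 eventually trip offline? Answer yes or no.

no

With N19 removed:
Round 1 — N17 at 140 > 90. N17 trips offline.
  N17 sheds 140 MW to N11, N18, N29: 46 each (2 lost).
    N11: 130+46 = 176 > 160
    N18: 20+46 = 66 ≤ 100
    N29: 10+46 = 56 ≤ 60
Round 2 — N11 trips offline.
  N11 sheds 176 MW to N27, N29, N5: 58 each (2 lost).
    N27: 10+58 = 68 > 60
    N29: 56+58 = 114 > 60
    N5: 60+58 = 118 ≤ 130
Round 3 — N27, N29 trip offline.
  N27 sheds 68 MW to N5: 68 each.
    N5: 118+68 = 186 > 130
  N29 sheds 114 MW: no online neighbours, lost.
Round 4 — N5 trips offline.
  N5 sheds 186 MW to N21: 186 each.
    N21: 10+186 = 196 > 80
Round 5 — N21 trips offline.
  N21 sheds 196 MW: no online neighbours, lost.
No further trips.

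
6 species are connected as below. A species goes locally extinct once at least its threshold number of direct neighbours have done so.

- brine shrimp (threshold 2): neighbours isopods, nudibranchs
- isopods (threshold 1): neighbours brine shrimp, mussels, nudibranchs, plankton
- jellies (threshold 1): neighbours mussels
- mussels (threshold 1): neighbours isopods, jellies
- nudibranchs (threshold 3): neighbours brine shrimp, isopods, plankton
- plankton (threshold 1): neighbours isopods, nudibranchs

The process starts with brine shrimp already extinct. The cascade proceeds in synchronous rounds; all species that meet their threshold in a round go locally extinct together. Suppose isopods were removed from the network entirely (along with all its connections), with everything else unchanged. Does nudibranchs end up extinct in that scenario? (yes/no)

With isopods removed:
Round 1 — brine shrimp goes locally extinct (initial).
Round 2 — no new extinctions; cascade stops.

no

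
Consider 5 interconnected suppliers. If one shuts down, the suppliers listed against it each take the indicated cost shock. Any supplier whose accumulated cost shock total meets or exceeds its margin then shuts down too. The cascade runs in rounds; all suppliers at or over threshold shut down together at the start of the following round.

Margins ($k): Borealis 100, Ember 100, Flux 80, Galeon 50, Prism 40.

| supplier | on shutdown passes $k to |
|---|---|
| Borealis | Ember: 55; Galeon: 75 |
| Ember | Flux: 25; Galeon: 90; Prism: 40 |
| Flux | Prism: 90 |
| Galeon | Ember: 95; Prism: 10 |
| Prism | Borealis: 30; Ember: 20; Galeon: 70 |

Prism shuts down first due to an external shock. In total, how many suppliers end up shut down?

Round 1 — Prism shuts down (initial).
  Borealis: +30 → 30 < 100
  Ember: +20 → 20 < 100
  Galeon: +70 → 70 ≥ 50
Round 2 — Galeon shuts down.
  Ember: +95 → 115 ≥ 100
Round 3 — Ember shuts down.
  Flux: +25 → 25 < 80
No further shutdowns.

3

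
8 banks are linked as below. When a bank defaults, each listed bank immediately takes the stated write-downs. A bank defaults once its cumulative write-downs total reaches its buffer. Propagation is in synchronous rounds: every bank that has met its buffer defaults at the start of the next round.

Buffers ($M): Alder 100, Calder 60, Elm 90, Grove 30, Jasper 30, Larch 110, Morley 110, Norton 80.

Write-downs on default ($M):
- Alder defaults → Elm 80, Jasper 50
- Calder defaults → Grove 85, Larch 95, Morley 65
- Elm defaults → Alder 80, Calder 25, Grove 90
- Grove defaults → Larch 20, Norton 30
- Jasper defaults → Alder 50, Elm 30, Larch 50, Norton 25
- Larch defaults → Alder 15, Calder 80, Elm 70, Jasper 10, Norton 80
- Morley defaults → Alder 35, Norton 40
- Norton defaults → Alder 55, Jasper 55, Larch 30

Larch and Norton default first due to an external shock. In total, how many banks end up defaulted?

Round 1 — Larch, Norton default (initial).
  Alder: +15+55 → 70 < 100
  Calder: +80 → 80 ≥ 60
  Elm: +70 → 70 < 90
  Jasper: +10+55 → 65 ≥ 30
Round 2 — Calder, Jasper default.
  Alder: +50 → 120 ≥ 100
  Elm: +30 → 100 ≥ 90
  Grove: +85 → 85 ≥ 30
  Morley: +65 → 65 < 110
Round 3 — Alder, Elm, Grove default.
No further defaults.

7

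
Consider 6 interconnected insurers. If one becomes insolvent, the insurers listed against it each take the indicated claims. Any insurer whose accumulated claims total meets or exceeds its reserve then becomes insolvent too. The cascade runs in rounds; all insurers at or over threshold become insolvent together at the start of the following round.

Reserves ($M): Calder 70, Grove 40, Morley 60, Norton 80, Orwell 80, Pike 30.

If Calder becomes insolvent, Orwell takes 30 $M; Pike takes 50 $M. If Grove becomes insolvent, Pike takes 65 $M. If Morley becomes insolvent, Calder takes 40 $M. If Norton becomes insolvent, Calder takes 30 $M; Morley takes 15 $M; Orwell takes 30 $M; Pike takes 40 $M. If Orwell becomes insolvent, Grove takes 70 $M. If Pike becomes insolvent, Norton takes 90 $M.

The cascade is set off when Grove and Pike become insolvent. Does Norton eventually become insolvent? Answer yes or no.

yes

Round 1 — Grove, Pike become insolvent (initial).
  Norton: +90 → 90 ≥ 80
Round 2 — Norton becomes insolvent.
  Calder: +30 → 30 < 70
  Morley: +15 → 15 < 60
  Orwell: +30 → 30 < 80
No further insolvencies.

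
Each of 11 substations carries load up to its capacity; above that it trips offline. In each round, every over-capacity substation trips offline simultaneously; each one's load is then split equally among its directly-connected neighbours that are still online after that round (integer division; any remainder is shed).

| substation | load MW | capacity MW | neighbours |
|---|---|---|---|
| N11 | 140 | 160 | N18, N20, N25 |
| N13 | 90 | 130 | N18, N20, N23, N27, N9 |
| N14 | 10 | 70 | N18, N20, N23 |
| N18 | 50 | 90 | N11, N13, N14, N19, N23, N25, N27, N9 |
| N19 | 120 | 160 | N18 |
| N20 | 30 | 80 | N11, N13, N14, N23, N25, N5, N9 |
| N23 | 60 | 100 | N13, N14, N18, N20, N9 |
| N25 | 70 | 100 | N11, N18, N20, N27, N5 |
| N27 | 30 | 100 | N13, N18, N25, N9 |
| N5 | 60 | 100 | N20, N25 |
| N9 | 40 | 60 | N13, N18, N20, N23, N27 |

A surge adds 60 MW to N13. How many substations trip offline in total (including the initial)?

Round 1 — N13 at 150 > 130. N13 trips offline.
  N13 sheds 150 MW to N18, N20, N23, N27, N9: 30 each.
    N18: 50+30 = 80 ≤ 90
    N20: 30+30 = 60 ≤ 80
    N23: 60+30 = 90 ≤ 100
    N27: 30+30 = 60 ≤ 100
    N9: 40+30 = 70 > 60
Round 2 — N9 trips offline.
  N9 sheds 70 MW to N18, N20, N23, N27: 17 each (2 lost).
    N18: 80+17 = 97 > 90
    N20: 60+17 = 77 ≤ 80
    N23: 90+17 = 107 > 100
    N27: 60+17 = 77 ≤ 100
Round 3 — N18, N23 trip offline.
  N18 sheds 97 MW to N11, N14, N19, N25, N27: 19 each (2 lost).
    N11: 140+19 = 159 ≤ 160
    N14: 10+19 = 29 ≤ 70
    N19: 120+19 = 139 ≤ 160
    N25: 70+19 = 89 ≤ 100
    N27: 77+19 = 96 ≤ 100
  N23 sheds 107 MW to N14, N20: 53 each (1 lost).
    N14: 29+53 = 82 > 70
    N20: 77+53 = 130 > 80
Round 4 — N14, N20 trip offline.
  N14 sheds 82 MW: no online neighbours, lost.
  N20 sheds 130 MW to N11, N25, N5: 43 each (1 lost).
    N11: 159+43 = 202 > 160
    N25: 89+43 = 132 > 100
    N5: 60+43 = 103 > 100
Round 5 — N11, N25, N5 trip offline.
  N11 sheds 202 MW: no online neighbours, lost.
  N25 sheds 132 MW to N27: 132 each.
    N27: 96+132 = 228 > 100
  N5 sheds 103 MW: no online neighbours, lost.
Round 6 — N27 trips offline.
  N27 sheds 228 MW: no online neighbours, lost.
No further trips.

10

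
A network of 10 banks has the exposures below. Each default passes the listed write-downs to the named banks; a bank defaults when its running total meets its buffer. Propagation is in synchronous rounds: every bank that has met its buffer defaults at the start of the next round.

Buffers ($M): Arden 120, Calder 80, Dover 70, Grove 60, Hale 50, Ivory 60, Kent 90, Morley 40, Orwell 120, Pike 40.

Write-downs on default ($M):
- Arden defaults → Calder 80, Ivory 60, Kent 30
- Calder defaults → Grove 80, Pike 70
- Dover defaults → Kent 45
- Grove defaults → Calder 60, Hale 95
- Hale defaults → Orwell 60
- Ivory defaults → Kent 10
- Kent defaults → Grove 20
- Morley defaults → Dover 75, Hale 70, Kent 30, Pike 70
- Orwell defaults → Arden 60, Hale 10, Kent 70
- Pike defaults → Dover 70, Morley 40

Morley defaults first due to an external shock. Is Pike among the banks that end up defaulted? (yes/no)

Round 1 — Morley defaults (initial).
  Dover: +75 → 75 ≥ 70
  Hale: +70 → 70 ≥ 50
  Kent: +30 → 30 < 90
  Pike: +70 → 70 ≥ 40
Round 2 — Dover, Hale, Pike default.
  Kent: +45 → 75 < 90
  Orwell: +60 → 60 < 120
No further defaults.

yes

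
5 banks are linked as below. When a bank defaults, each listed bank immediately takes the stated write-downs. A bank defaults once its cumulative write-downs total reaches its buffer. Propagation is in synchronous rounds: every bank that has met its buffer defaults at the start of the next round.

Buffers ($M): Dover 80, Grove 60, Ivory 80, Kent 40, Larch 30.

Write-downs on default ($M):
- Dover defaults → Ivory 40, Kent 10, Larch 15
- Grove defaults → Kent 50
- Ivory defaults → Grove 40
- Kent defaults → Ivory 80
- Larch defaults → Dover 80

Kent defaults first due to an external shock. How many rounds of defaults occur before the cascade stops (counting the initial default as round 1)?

Round 1 — Kent defaults (initial).
  Ivory: +80 → 80 ≥ 80
Round 2 — Ivory defaults.
  Grove: +40 → 40 < 60
No further defaults.

2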